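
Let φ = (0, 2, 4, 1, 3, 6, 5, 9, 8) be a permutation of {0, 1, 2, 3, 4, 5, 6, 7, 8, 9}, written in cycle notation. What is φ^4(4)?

4 lies in the 9-cycle (0, 2, 4, 1, 3, 6, 5, 9, 8).
Advancing 4 steps from 4: 4 → 1 → 3 → 6 → 5.

5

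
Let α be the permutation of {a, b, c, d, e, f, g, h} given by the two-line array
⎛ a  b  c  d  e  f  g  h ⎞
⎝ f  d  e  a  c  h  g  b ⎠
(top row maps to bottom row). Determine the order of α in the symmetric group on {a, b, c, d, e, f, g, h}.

Decomposing into disjoint cycles gives cycle lengths 5, 2, 1.
The order of α is the least common multiple of its cycle lengths: lcm(5, 2) = 10.

10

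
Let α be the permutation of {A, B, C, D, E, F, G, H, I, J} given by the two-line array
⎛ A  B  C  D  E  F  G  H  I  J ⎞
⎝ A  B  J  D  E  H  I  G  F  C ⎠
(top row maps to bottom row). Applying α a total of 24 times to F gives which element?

Tracing F → H → … returns to F after 4 steps, so F lies in a 4-cycle (F, H, G, I).
Powers repeat with period 4 on this cycle, and 24 mod 4 = 0, so α^24(F) = α^0(F).
So α^24(F) = F.

F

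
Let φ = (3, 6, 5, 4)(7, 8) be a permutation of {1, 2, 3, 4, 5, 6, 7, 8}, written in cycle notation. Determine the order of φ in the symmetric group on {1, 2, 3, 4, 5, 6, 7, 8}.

4

The cycle type of φ is (4, 2, 1, 1).
Since disjoint cycles commute, ord(φ) = lcm(4, 2) = 4.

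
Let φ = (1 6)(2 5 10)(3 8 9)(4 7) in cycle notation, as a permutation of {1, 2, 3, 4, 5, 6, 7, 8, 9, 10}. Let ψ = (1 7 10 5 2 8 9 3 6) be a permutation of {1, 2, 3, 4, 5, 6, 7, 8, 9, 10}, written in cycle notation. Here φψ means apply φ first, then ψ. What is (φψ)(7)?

4

φ(7) = 4, then ψ(4) = 4; composing gives (φψ)(7) = 4.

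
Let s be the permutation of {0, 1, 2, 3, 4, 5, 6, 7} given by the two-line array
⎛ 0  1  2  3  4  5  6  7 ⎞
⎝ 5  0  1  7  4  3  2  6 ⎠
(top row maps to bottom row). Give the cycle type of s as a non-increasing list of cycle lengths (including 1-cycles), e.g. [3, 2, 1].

[7, 1]

The disjoint cycles are (0 5 3 7 6 2 1)(4), with lengths 7, 1 in non-increasing order.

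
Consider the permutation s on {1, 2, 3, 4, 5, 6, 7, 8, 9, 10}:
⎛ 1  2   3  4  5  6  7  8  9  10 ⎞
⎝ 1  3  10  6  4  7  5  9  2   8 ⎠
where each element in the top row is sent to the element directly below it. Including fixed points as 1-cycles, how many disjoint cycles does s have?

3

The cycle decomposition is (1)(2, 3, 10, 8, 9)(4, 6, 7, 5), which has 3 cycles (counting 1-cycles).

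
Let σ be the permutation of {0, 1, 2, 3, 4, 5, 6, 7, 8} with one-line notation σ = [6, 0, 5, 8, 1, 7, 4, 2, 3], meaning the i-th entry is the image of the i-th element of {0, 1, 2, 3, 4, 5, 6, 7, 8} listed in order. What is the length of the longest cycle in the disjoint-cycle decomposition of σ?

4

Decomposing into disjoint cycles gives (0, 6, 4, 1)(2, 5, 7)(3, 8); the longest has length 4.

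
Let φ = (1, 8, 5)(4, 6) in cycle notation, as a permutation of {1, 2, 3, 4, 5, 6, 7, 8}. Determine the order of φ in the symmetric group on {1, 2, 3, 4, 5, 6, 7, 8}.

The disjoint cycles have lengths 3, 2, 1, 1, 1.
The order of φ is the least common multiple of its cycle lengths: lcm(3, 2) = 6.

6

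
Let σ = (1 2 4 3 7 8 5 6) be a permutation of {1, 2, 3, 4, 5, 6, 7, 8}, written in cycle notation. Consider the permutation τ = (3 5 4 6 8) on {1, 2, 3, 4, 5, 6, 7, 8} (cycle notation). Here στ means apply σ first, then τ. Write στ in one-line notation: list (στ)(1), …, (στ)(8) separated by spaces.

2 6 7 5 8 1 3 4

Chase each element through σ then τ: 1 → 2 → 2; 2 → 4 → 6; 3 → 7 → 7; 4 → 3 → 5; 5 → 6 → 8; 6 → 1 → 1; 7 → 8 → 3; 8 → 5 → 4.
So στ in one-line form is 2 6 7 5 8 1 3 4.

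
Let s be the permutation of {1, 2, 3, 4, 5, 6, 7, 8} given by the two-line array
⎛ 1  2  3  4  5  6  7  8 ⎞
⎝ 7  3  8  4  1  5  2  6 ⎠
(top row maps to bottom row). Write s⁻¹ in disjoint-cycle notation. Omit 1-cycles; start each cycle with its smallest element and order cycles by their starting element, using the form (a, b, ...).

(1, 5, 6, 8, 3, 2, 7)

First write s in disjoint cycles: (1, 7, 2, 3, 8, 6, 5).
The inverse reverses every cycle; in canonical form, s⁻¹ = (1, 5, 6, 8, 3, 2, 7).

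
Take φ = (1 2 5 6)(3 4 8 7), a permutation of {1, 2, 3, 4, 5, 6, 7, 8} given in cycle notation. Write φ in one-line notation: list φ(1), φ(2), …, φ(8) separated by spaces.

Reading each image from the cycles: 1→2, 2→5, 3→4, 4→8, 5→6, 6→1, 7→3, 8→7.
Listing these in domain order gives 2 5 4 8 6 1 3 7.

2 5 4 8 6 1 3 7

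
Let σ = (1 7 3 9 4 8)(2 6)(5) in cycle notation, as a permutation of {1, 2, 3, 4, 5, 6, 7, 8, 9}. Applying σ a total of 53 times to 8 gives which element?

8 lies in the 6-cycle (1 7 3 9 4 8).
Powers repeat with period 6 on this cycle, and 53 mod 6 = 5, so σ^53(8) = σ^5(8).
Advancing 5 steps from 8: 8 → 1 → 7 → 3 → 9 → 4.

4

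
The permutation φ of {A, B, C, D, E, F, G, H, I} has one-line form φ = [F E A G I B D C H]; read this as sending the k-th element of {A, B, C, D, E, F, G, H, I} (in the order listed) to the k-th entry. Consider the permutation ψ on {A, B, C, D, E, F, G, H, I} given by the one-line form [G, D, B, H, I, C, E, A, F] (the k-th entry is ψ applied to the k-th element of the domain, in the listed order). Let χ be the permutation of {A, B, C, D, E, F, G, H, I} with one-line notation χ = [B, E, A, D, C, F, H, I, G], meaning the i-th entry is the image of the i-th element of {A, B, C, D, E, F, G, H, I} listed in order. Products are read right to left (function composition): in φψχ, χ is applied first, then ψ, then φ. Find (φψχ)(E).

E

(φψχ)(E) = φ(ψ(χ(E))). χ(E) = C, then ψ(C) = B, then φ(B) = E, so the result is E.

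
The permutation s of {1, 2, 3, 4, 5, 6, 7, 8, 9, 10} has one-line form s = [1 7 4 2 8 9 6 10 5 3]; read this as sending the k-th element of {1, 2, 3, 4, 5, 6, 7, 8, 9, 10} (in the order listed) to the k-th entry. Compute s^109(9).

Tracing 9 → 5 → … returns to 9 after 9 steps, so 9 lies in a 9-cycle (2, 7, 6, 9, 5, 8, 10, 3, 4).
Powers repeat with period 9 on this cycle, and 109 mod 9 = 1, so s^109(9) = s^1(9).
Stepping 1 place around the cycle: 9 → 5.

5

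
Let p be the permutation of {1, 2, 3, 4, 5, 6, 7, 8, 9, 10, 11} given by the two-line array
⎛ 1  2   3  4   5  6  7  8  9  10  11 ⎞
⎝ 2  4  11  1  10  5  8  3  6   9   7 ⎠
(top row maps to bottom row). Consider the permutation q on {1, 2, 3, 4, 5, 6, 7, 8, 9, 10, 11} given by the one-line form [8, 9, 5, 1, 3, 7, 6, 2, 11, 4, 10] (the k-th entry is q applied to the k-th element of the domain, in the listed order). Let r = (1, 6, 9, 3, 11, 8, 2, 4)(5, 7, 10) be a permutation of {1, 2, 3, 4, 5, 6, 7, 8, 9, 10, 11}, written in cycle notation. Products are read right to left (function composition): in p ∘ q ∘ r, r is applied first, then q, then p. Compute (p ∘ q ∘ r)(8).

6

Chase 8: r(8) = 2; q(2) = 9; p(9) = 6. Hence (p ∘ q ∘ r)(8) = 6.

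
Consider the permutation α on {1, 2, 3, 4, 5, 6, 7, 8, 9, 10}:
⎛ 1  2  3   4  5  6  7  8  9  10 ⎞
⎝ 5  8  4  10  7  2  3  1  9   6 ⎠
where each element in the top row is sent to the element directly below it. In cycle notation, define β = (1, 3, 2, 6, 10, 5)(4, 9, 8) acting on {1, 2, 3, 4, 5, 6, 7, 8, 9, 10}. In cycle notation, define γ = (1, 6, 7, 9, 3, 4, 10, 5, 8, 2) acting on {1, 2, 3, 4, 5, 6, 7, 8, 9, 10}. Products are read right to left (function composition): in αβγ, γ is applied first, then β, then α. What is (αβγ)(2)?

4

Apply the permutations in order: γ(2) = 1, then β(1) = 3, then α(3) = 4. So (αβγ)(2) = 4.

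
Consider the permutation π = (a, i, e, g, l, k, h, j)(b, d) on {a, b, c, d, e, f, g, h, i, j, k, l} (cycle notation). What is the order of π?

8

The cycle type of π is (8, 2, 1, 1).
The order is lcm(8, 2) = 8.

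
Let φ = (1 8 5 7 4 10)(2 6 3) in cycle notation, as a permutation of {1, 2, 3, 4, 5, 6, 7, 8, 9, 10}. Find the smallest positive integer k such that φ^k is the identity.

6

The cycle type of φ is (6, 3, 1).
Since disjoint cycles commute, ord(φ) = lcm(6, 3) = 6.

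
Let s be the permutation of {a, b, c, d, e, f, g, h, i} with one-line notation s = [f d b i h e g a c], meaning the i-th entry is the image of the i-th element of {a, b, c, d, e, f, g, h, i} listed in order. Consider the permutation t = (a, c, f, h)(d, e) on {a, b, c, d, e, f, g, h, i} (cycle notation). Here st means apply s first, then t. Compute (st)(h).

(st)(h) = t(s(h)). s(h) = a, then t(a) = c. So (st)(h) = c.

c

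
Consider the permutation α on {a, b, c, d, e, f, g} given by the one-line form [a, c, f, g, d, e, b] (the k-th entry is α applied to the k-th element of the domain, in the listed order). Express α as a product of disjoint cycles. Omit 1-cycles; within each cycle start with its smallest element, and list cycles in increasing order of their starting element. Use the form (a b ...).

From b: b → c → f → e → d → g → b, closing the cycle (b c f e d g).
Continuing from each remaining unvisited element yields (b c f e d g).

(b c f e d g)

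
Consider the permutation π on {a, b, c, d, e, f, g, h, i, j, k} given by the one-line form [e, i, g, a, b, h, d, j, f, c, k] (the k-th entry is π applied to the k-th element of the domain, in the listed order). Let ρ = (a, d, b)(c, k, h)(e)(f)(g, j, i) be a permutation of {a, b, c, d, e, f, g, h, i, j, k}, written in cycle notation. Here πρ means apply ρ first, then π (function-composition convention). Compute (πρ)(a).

(πρ)(a) = π(ρ(a)). ρ(a) = d, then π(d) = a. So (πρ)(a) = a.

a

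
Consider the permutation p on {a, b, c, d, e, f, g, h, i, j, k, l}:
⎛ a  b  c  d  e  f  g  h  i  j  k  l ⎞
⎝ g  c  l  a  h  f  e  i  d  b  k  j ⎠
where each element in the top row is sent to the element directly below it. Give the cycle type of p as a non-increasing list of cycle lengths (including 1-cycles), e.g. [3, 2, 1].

The disjoint cycles are (a, g, e, h, i, d)(b, c, l, j)(f)(k), with lengths 6, 4, 1, 1 in non-increasing order.

[6, 4, 1, 1]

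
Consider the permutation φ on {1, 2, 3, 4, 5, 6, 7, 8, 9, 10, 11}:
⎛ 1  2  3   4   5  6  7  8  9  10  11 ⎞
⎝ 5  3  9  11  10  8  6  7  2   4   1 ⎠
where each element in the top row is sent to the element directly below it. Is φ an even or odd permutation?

even

In disjoint-cycle form the cycle lengths are 5, 3, 3.
A cycle of length ℓ contributes ℓ−1 transpositions, so φ is a product of 4 + 2 + 2 = 8 transpositions — even.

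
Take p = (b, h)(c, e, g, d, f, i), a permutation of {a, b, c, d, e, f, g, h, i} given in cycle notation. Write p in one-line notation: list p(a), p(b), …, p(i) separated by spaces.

a h e f g i d b c

Each element maps to the next entry in its cycle (wrapping to the front): a→a, b→h, c→e, d→f, e→g, f→i, g→d, h→b, i→c.
So the one-line form is a h e f g i d b c.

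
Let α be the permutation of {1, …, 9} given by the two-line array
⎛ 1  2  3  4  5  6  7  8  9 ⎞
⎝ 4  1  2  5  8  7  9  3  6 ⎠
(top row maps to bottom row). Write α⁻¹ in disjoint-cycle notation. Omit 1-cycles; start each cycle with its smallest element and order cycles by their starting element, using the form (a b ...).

(1 2 3 8 5 4)(6 9 7)

First write α in disjoint cycles: (1 4 5 8 3 2)(6 7 9).
The inverse reverses every cycle; in canonical form, α⁻¹ = (1 2 3 8 5 4)(6 9 7).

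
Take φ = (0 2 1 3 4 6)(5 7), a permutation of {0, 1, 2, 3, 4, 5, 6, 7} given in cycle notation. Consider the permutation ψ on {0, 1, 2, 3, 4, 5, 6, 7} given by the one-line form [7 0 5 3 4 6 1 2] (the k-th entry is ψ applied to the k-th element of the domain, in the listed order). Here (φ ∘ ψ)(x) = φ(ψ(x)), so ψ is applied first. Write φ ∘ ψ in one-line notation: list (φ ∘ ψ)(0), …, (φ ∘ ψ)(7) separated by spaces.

(φ ∘ ψ)(x) = φ(ψ(x)). Computing each image: φ(ψ(0)) = φ(7) = 5, φ(ψ(1)) = φ(0) = 2, φ(ψ(2)) = φ(5) = 7, φ(ψ(3)) = φ(3) = 4, φ(ψ(4)) = φ(4) = 6, φ(ψ(5)) = φ(6) = 0, φ(ψ(6)) = φ(1) = 3, φ(ψ(7)) = φ(2) = 1.
Hence φ ∘ ψ = [5 2 7 4 6 0 3 1].

5 2 7 4 6 0 3 1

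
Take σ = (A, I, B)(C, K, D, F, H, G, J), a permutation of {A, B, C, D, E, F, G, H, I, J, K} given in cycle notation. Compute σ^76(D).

D lies in the 7-cycle (C, K, D, F, H, G, J).
Since the cycle has length 7, σ^76 acts on it the same as σ^6 (76 mod 7 = 6).
Advancing 6 steps from D: D → F → H → G → J → C → K.

K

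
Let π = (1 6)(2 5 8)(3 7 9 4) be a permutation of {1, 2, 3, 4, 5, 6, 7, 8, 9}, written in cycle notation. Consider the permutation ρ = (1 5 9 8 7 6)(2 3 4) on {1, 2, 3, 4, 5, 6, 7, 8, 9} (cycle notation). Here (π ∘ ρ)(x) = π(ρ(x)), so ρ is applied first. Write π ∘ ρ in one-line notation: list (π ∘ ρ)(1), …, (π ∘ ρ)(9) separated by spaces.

For each element, apply ρ then π: 1 → 5 → 8; 2 → 3 → 7; 3 → 4 → 3; 4 → 2 → 5; 5 → 9 → 4; 6 → 1 → 6; 7 → 6 → 1; 8 → 7 → 9; 9 → 8 → 2.
So π ∘ ρ in one-line form is 8 7 3 5 4 6 1 9 2.

8 7 3 5 4 6 1 9 2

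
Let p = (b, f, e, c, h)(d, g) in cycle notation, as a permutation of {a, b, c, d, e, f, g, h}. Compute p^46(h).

h lies in the 5-cycle (b, f, e, c, h).
On a 5-cycle, p^5 is the identity, so p^46 = p^1 there (46 ≡ 1 mod 5).
Stepping 1 place around the cycle: h → b.

b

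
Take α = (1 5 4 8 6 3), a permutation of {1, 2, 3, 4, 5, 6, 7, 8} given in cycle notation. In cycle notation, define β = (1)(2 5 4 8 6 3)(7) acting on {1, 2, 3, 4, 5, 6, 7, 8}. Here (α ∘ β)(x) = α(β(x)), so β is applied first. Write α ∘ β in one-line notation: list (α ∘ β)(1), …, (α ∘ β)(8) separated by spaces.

5 4 2 6 8 1 7 3

For each element, apply β then α: 1 → 1 → 5; 2 → 5 → 4; 3 → 2 → 2; 4 → 8 → 6; 5 → 4 → 8; 6 → 3 → 1; 7 → 7 → 7; 8 → 6 → 3.
So α ∘ β in one-line form is 5 4 2 6 8 1 7 3.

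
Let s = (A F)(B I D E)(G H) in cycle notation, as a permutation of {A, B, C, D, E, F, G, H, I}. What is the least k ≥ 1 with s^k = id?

The disjoint cycles have lengths 4, 2, 2, 1.
The order is lcm(4, 2, 2) = 4.

4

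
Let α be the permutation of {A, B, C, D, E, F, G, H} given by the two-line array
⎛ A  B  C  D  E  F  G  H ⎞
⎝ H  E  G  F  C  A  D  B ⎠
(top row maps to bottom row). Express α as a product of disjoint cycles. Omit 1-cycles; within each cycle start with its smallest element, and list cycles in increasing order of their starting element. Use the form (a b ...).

From A: A → H → B → E → C → G → D → F → A, closing the cycle (A H B E C G D F).
Repeating from the next unused element and collecting all non-trivial cycles gives (A H B E C G D F).

(A H B E C G D F)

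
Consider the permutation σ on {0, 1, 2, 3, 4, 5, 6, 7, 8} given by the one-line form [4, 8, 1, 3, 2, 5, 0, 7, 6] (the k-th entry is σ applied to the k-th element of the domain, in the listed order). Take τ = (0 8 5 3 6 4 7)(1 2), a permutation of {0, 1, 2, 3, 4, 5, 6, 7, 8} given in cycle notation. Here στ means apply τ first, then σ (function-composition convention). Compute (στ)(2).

8

First apply τ: τ(2) = 1, then σ(1) = 8. Thus (στ)(2) = 8.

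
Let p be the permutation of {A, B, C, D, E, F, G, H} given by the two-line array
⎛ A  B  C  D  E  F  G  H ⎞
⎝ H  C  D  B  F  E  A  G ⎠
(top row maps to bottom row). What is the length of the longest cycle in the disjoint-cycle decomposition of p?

3

Decomposing into disjoint cycles gives (A H G)(B C D)(E F); the longest has length 3.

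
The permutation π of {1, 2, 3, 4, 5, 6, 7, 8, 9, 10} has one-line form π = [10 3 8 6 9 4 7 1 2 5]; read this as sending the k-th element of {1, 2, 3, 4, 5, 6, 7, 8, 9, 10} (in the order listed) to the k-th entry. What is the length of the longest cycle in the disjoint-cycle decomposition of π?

Decomposing into disjoint cycles gives (1, 10, 5, 9, 2, 3, 8)(4, 6); the longest has length 7.

7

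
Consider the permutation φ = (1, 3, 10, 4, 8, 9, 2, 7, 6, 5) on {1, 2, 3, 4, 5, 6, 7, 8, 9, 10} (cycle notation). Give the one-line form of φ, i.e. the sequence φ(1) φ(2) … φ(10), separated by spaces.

Image by image: 1↦3, 2↦7, 3↦10, 4↦8, 5↦1, 6↦5, 7↦6, 8↦9, 9↦2, 10↦4.
So the one-line form is 3 7 10 8 1 5 6 9 2 4.

3 7 10 8 1 5 6 9 2 4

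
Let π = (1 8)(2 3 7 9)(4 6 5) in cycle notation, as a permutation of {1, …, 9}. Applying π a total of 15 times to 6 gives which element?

6 lies in the 3-cycle (4 6 5).
Powers repeat with period 3 on this cycle, and 15 mod 3 = 0, so π^15(6) = π^0(6).
So π^15(6) = 6.

6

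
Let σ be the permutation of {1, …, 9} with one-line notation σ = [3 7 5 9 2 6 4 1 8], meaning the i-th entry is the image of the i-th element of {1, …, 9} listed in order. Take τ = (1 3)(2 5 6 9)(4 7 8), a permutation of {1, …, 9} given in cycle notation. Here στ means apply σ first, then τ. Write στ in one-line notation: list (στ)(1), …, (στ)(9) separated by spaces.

1 8 6 2 5 9 7 3 4

Chase each element through σ then τ: 1 → 3 → 1; 2 → 7 → 8; 3 → 5 → 6; 4 → 9 → 2; 5 → 2 → 5; 6 → 6 → 9; 7 → 4 → 7; 8 → 1 → 3; 9 → 8 → 4.
So στ in one-line form is 1 8 6 2 5 9 7 3 4.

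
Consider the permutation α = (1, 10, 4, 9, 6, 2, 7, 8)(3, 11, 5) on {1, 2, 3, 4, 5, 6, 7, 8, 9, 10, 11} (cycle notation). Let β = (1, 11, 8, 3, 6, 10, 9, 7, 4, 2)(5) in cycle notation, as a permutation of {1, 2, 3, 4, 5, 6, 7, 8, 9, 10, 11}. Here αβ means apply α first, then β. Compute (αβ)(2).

4

α(2) = 7, then β(7) = 4; composing gives (αβ)(2) = 4.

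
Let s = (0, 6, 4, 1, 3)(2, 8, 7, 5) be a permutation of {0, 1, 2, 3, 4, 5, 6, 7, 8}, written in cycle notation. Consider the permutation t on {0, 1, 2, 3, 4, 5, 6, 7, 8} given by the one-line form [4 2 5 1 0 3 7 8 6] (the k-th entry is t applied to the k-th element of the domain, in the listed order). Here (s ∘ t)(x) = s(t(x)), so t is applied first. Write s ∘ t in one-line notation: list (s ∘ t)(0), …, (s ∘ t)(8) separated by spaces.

(s ∘ t)(x) = s(t(x)). Computing each image: s(t(0)) = s(4) = 1, s(t(1)) = s(2) = 8, s(t(2)) = s(5) = 2, s(t(3)) = s(1) = 3, s(t(4)) = s(0) = 6, s(t(5)) = s(3) = 0, s(t(6)) = s(7) = 5, s(t(7)) = s(8) = 7, s(t(8)) = s(6) = 4.
Hence s ∘ t = [1 8 2 3 6 0 5 7 4].

1 8 2 3 6 0 5 7 4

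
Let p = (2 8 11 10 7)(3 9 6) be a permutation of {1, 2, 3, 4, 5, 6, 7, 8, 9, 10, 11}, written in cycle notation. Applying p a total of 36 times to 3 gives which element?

3 lies in the 3-cycle (3 9 6).
Since the cycle has length 3, p^36 acts on it the same as p^0 (36 mod 3 = 0).
So p^36(3) = 3.

3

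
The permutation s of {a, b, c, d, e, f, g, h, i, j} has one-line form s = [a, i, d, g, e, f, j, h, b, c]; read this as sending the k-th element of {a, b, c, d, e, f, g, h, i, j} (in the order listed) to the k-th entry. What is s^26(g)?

c

Tracing g → j → … returns to g after 4 steps, so g lies in a 4-cycle (c d g j).
On a 4-cycle, s^4 is the identity, so s^26 = s^2 there (26 ≡ 2 mod 4).
Advancing 2 steps from g: g → j → c.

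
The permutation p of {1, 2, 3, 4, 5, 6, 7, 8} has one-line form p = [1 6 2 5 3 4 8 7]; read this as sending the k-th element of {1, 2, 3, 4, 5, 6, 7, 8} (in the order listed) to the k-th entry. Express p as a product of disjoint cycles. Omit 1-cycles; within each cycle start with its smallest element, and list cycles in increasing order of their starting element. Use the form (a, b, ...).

(2, 6, 4, 5, 3)(7, 8)

Iterating p from 2 gives 2 → 6 → 4 → 5 → 3 → 2; that is the 5-cycle (2, 6, 4, 5, 3).
Continuing from each remaining unvisited element yields (2, 6, 4, 5, 3)(7, 8).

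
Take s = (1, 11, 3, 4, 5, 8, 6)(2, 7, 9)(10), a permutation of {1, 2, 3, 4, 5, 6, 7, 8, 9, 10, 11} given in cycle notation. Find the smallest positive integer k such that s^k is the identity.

The disjoint cycles have lengths 7, 3, 1.
Since disjoint cycles commute, ord(s) = lcm(7, 3) = 21.

21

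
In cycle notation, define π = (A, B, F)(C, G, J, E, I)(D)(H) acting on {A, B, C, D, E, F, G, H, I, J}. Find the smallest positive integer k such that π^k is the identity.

The cycle type of π is (5, 3, 1, 1).
Since disjoint cycles commute, ord(π) = lcm(5, 3) = 15.

15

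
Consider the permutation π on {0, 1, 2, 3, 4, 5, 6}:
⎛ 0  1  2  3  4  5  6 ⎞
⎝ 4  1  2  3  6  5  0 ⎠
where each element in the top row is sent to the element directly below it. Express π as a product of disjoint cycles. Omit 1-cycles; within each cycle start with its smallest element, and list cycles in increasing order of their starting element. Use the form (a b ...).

Iterating π from 0 gives 0 → 4 → 6 → 0; that is the 3-cycle (0 4 6).
Repeating from the next unused element and collecting all non-trivial cycles gives (0 4 6).

(0 4 6)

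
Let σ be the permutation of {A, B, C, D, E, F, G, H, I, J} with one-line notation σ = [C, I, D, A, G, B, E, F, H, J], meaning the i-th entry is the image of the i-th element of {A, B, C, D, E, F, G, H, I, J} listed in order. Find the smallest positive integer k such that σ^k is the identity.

12

Decomposing into disjoint cycles gives cycle lengths 4, 3, 2, 1.
The order is lcm(4, 3, 2) = 12.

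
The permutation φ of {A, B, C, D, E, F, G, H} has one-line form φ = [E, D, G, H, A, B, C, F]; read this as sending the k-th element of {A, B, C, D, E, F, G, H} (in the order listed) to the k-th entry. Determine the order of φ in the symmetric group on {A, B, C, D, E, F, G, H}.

Decomposing into disjoint cycles gives cycle lengths 4, 2, 2.
Since disjoint cycles commute, ord(φ) = lcm(4, 2, 2) = 4.

4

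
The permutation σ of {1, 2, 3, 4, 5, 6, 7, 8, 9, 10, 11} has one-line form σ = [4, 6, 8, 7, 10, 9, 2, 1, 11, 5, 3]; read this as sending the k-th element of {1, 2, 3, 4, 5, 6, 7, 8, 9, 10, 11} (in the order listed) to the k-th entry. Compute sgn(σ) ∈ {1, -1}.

In disjoint-cycle form the cycle lengths are 9, 2.
A cycle is odd iff its length is even; σ has 1 even-length cycle, so sgn(σ) = (−1)^1 and σ is odd.

-1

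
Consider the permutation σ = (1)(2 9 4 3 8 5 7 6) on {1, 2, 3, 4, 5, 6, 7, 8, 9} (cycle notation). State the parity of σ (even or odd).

odd

The cycle lengths are 8, 1.
A cycle is odd iff its length is even; σ has 1 even-length cycle, so sgn(σ) = (−1)^1 and σ is odd.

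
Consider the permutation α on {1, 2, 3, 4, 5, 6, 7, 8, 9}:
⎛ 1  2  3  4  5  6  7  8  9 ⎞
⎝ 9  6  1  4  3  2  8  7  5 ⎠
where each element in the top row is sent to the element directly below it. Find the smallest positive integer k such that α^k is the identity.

4

Decomposing into disjoint cycles gives cycle lengths 4, 2, 2, 1.
The order of α is the least common multiple of its cycle lengths: lcm(4, 2, 2) = 4.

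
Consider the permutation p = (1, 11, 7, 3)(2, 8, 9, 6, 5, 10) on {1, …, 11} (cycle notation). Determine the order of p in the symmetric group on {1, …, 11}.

The disjoint cycles have lengths 6, 4, 1.
The order of p is the least common multiple of its cycle lengths: lcm(6, 4) = 12.

12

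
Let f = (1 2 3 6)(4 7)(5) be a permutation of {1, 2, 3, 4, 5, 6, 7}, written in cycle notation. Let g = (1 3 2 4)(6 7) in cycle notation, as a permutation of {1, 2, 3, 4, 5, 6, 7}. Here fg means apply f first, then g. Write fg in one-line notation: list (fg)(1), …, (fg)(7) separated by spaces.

4 2 7 6 5 3 1

(fg)(x) = g(f(x)). Computing each image: g(f(1)) = g(2) = 4, g(f(2)) = g(3) = 2, g(f(3)) = g(6) = 7, g(f(4)) = g(7) = 6, g(f(5)) = g(5) = 5, g(f(6)) = g(1) = 3, g(f(7)) = g(4) = 1.
Hence fg = [4 2 7 6 5 3 1].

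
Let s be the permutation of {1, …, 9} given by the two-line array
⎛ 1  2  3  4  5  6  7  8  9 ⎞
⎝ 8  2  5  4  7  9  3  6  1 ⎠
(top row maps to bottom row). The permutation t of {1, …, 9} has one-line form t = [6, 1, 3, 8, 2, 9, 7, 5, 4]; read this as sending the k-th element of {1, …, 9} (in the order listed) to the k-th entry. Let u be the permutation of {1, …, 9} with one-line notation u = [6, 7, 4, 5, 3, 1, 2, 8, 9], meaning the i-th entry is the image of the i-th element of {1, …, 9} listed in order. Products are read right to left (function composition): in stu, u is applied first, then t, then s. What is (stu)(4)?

2

Apply the permutations in order: u(4) = 5, then t(5) = 2, then s(2) = 2. So (stu)(4) = 2.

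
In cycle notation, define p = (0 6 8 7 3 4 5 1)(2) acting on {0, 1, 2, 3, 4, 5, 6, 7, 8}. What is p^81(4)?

4 lies in the 8-cycle (0 6 8 7 3 4 5 1).
Since the cycle has length 8, p^81 acts on it the same as p^1 (81 mod 8 = 1).
Stepping 1 place around the cycle: 4 → 5.

5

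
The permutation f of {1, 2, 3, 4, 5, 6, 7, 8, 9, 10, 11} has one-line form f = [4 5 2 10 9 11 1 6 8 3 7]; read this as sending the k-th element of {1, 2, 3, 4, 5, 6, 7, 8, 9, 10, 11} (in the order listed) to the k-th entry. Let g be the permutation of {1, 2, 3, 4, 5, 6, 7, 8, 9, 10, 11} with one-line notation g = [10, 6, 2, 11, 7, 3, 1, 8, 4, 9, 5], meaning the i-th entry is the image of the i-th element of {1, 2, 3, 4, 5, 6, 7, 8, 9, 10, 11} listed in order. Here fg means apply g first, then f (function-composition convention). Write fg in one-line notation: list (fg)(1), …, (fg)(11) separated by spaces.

For each element, apply g then f: 1 → 10 → 3; 2 → 6 → 11; 3 → 2 → 5; 4 → 11 → 7; 5 → 7 → 1; 6 → 3 → 2; 7 → 1 → 4; 8 → 8 → 6; 9 → 4 → 10; 10 → 9 → 8; 11 → 5 → 9.
Collecting the images, fg = [3 11 5 7 1 2 4 6 10 8 9].

3 11 5 7 1 2 4 6 10 8 9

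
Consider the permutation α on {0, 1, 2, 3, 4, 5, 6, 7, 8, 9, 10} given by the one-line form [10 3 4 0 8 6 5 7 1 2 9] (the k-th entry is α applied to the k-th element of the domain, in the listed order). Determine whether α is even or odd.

In disjoint-cycle form the cycle lengths are 8, 2, 1.
A cycle of length ℓ contributes ℓ−1 transpositions, so α is a product of 7 + 1 = 8 transpositions — even.

even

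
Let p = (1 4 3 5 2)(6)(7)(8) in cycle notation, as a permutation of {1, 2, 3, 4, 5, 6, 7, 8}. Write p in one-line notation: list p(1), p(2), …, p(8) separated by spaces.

Image by image: 1→4, 2→1, 3→5, 4→3, 5→2, 6→6, 7→7, 8→8.
So the one-line form is 4 1 5 3 2 6 7 8.

4 1 5 3 2 6 7 8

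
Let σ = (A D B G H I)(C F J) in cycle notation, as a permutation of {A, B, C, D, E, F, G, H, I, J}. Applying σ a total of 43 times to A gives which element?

D

A lies in the 6-cycle (A D B G H I).
Powers repeat with period 6 on this cycle, and 43 mod 6 = 1, so σ^43(A) = σ^1(A).
Advancing 1 step from A: A → D.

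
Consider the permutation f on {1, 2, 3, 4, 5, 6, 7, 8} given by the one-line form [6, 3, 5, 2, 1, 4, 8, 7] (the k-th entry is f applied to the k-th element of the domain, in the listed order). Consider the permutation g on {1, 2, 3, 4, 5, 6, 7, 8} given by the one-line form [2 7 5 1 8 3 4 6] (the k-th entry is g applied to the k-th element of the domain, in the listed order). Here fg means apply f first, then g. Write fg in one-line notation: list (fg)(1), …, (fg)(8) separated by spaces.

3 5 8 7 2 1 6 4

Chase each element through f then g: 1 → 6 → 3; 2 → 3 → 5; 3 → 5 → 8; 4 → 2 → 7; 5 → 1 → 2; 6 → 4 → 1; 7 → 8 → 6; 8 → 7 → 4.
Collecting the images, fg = [3 5 8 7 2 1 6 4].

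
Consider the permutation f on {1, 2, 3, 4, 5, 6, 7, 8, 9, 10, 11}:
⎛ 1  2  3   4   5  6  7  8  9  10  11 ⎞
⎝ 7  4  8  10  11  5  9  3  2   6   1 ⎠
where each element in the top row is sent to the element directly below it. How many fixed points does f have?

No element satisfies f(x) = x, so there are 0 fixed points.

0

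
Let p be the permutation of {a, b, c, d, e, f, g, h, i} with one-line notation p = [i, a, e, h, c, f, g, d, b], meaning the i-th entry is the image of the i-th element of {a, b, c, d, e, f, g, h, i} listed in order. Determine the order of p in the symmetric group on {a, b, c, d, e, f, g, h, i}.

6

Decomposing into disjoint cycles gives cycle lengths 3, 2, 2, 1, 1.
The order of p is the least common multiple of its cycle lengths: lcm(3, 2, 2) = 6.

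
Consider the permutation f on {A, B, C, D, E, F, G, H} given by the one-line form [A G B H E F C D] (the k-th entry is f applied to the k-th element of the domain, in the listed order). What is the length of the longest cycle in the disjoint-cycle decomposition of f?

3

Decomposing into disjoint cycles gives (B, G, C)(D, H); the longest has length 3.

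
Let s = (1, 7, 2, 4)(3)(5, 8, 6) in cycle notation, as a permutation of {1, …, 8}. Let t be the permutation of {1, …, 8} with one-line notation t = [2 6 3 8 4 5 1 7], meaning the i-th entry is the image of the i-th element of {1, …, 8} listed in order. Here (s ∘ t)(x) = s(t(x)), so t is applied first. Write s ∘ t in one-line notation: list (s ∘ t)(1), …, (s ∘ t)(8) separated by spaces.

4 5 3 6 1 8 7 2

For each element, apply t then s: 1 → 2 → 4; 2 → 6 → 5; 3 → 3 → 3; 4 → 8 → 6; 5 → 4 → 1; 6 → 5 → 8; 7 → 1 → 7; 8 → 7 → 2.
So s ∘ t in one-line form is 4 5 3 6 1 8 7 2.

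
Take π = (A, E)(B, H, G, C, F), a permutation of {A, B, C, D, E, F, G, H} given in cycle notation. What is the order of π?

10

The disjoint cycles have lengths 5, 2, 1.
Since disjoint cycles commute, ord(π) = lcm(5, 2) = 10.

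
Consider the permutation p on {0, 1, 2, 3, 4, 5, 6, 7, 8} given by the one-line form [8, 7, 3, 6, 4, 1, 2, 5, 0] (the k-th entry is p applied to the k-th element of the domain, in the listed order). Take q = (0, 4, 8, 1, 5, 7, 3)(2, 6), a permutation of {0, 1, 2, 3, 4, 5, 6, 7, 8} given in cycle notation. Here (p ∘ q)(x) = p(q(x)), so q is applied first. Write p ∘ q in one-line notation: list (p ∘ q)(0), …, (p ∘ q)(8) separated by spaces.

4 1 2 8 0 5 3 6 7

For each element, apply q then p: 0 → 4 → 4; 1 → 5 → 1; 2 → 6 → 2; 3 → 0 → 8; 4 → 8 → 0; 5 → 7 → 5; 6 → 2 → 3; 7 → 3 → 6; 8 → 1 → 7.
So p ∘ q in one-line form is 4 1 2 8 0 5 3 6 7.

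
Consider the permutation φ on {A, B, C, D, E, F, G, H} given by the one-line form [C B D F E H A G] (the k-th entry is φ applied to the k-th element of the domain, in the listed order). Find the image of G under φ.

G is element number 7 of the domain, and entry number 7 of the one-line form is A, so φ(G) = A.

A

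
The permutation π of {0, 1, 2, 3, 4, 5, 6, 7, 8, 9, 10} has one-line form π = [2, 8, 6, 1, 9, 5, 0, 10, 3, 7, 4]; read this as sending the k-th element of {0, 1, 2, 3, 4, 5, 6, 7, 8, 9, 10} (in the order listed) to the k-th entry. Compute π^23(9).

Tracing 9 → 7 → … returns to 9 after 4 steps, so 9 lies in a 4-cycle (4 9 7 10).
Powers repeat with period 4 on this cycle, and 23 mod 4 = 3, so π^23(9) = π^3(9).
Stepping 3 places around the cycle: 9 → 7 → 10 → 4.

4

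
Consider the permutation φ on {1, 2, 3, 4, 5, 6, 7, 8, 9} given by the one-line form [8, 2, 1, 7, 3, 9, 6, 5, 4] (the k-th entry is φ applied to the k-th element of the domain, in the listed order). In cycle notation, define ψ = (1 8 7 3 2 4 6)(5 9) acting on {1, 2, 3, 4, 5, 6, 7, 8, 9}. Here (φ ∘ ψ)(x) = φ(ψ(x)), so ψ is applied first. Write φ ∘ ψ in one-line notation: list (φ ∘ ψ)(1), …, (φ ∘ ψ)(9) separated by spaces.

5 7 2 9 4 8 1 6 3

Chase each element through ψ then φ: 1 → 8 → 5; 2 → 4 → 7; 3 → 2 → 2; 4 → 6 → 9; 5 → 9 → 4; 6 → 1 → 8; 7 → 3 → 1; 8 → 7 → 6; 9 → 5 → 3.
Collecting the images, φ ∘ ψ = [5 7 2 9 4 8 1 6 3].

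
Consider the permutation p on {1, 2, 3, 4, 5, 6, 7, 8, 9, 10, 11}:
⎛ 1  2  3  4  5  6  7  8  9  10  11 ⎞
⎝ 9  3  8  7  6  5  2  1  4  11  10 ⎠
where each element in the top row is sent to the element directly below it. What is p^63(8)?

8

Tracing 8 → 1 → … returns to 8 after 7 steps, so 8 lies in a 7-cycle (1 9 4 7 2 3 8).
Powers repeat with period 7 on this cycle, and 63 mod 7 = 0, so p^63(8) = p^0(8).
So p^63(8) = 8.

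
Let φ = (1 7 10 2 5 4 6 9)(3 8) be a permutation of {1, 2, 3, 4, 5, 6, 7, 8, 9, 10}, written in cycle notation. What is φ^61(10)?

9

10 lies in the 8-cycle (1 7 10 2 5 4 6 9).
Powers repeat with period 8 on this cycle, and 61 mod 8 = 5, so φ^61(10) = φ^5(10).
Stepping 5 places around the cycle: 10 → 2 → 5 → 4 → 6 → 9.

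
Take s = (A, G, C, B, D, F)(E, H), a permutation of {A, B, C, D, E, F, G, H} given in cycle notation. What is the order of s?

6

The disjoint cycles have lengths 6, 2.
The order of s is the least common multiple of its cycle lengths: lcm(6, 2) = 6.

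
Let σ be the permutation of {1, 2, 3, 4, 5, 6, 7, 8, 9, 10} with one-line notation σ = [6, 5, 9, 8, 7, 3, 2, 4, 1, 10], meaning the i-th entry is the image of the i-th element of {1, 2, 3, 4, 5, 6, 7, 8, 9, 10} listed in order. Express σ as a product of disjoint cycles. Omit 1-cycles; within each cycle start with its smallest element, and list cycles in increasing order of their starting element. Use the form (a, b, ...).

(1, 6, 3, 9)(2, 5, 7)(4, 8)

From 1: 1 → 6 → 3 → 9 → 1, closing the cycle (1, 6, 3, 9).
Continuing from each remaining unvisited element yields (1, 6, 3, 9)(2, 5, 7)(4, 8).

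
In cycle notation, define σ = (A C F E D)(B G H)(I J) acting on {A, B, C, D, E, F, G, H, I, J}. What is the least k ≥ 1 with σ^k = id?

30

The cycle type of σ is (5, 3, 2).
The order of σ is the least common multiple of its cycle lengths: lcm(5, 3, 2) = 30.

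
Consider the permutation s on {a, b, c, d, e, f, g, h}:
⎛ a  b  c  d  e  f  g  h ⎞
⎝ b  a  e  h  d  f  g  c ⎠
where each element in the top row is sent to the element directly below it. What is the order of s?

Decomposing into disjoint cycles gives cycle lengths 4, 2, 1, 1.
The order of s is the least common multiple of its cycle lengths: lcm(4, 2) = 4.

4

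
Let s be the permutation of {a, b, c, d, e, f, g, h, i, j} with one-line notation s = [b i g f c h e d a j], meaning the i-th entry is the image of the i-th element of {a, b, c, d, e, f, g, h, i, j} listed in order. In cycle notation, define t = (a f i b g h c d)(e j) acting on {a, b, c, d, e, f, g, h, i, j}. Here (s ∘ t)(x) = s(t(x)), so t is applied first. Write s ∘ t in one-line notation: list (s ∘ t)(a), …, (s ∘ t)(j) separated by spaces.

(s ∘ t)(x) = s(t(x)). Computing each image: s(t(a)) = s(f) = h, s(t(b)) = s(g) = e, s(t(c)) = s(d) = f, s(t(d)) = s(a) = b, s(t(e)) = s(j) = j, s(t(f)) = s(i) = a, s(t(g)) = s(h) = d, s(t(h)) = s(c) = g, s(t(i)) = s(b) = i, s(t(j)) = s(e) = c.
Hence s ∘ t = [h e f b j a d g i c].

h e f b j a d g i c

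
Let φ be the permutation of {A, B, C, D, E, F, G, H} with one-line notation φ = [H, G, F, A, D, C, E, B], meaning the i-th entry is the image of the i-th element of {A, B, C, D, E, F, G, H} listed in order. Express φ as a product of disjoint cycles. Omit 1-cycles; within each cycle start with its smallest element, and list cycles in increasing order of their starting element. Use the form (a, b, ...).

(A, H, B, G, E, D)(C, F)

From A: A → H → B → G → E → D → A, closing the cycle (A, H, B, G, E, D).
Continuing from each remaining unvisited element yields (A, H, B, G, E, D)(C, F).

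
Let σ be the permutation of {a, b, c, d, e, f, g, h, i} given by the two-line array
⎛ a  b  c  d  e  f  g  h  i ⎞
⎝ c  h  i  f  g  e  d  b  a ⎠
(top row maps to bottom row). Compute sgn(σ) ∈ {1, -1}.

In disjoint-cycle form the cycle lengths are 4, 3, 2.
A cycle of length ℓ contributes ℓ−1 transpositions, so σ is a product of 3 + 2 + 1 = 6 transpositions — even.

1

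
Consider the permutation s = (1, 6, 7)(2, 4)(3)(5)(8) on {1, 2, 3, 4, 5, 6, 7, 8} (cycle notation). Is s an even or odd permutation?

odd

The cycle lengths are 3, 2, 1, 1, 1.
A cycle is odd iff its length is even; s has 1 even-length cycle, so sgn(s) = (−1)^1 and s is odd.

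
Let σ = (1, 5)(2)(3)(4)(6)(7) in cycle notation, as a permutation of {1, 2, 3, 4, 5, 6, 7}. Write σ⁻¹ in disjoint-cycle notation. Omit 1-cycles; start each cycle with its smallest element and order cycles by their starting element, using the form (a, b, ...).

(1, 5)

The inverse reverses each cycle.
Reversing each cycle of σ and rotating so the smallest element leads gives (1, 5).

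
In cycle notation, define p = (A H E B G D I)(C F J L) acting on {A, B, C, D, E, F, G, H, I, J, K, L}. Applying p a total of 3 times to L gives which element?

L lies in the 4-cycle (C F J L).
Advancing 3 steps from L: L → C → F → J.

J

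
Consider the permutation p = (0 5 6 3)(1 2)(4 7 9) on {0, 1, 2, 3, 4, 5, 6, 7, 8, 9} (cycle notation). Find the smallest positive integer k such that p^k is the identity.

The disjoint cycles have lengths 4, 3, 2, 1.
The order of p is the least common multiple of its cycle lengths: lcm(4, 3, 2) = 12.

12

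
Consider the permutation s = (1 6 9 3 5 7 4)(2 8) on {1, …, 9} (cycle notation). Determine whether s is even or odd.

The cycle lengths are 7, 2.
A cycle of length ℓ contributes ℓ−1 transpositions, so s is a product of 6 + 1 = 7 transpositions — odd.

odd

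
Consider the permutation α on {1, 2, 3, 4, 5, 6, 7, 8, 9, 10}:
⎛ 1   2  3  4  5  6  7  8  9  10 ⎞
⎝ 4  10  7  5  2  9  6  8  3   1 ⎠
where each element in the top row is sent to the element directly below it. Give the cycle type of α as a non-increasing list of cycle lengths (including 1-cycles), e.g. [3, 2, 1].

The disjoint cycles are (1 4 5 2 10)(3 7 6 9)(8), with lengths 5, 4, 1 in non-increasing order.

[5, 4, 1]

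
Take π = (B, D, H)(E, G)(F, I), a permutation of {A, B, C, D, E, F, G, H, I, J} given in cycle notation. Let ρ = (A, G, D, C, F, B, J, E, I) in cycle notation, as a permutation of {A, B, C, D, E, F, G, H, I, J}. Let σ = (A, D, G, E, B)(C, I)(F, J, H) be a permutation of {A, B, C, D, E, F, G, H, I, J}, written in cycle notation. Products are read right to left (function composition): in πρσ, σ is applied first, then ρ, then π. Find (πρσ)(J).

Chase J: σ(J) = H; ρ(H) = H; π(H) = B. Hence (πρσ)(J) = B.

B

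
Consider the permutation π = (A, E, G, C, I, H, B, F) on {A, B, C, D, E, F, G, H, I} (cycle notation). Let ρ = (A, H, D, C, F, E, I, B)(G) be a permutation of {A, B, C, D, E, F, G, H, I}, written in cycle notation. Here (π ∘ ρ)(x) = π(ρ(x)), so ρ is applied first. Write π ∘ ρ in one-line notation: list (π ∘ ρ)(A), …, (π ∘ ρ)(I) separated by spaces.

(π ∘ ρ)(x) = π(ρ(x)). Computing each image: π(ρ(A)) = π(H) = B, π(ρ(B)) = π(A) = E, π(ρ(C)) = π(F) = A, π(ρ(D)) = π(C) = I, π(ρ(E)) = π(I) = H, π(ρ(F)) = π(E) = G, π(ρ(G)) = π(G) = C, π(ρ(H)) = π(D) = D, π(ρ(I)) = π(B) = F.
Hence π ∘ ρ = [B E A I H G C D F].

B E A I H G C D F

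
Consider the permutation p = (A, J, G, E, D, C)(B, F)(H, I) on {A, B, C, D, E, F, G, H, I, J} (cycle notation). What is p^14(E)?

C

E lies in the 6-cycle (A, J, G, E, D, C).
On a 6-cycle, p^6 is the identity, so p^14 = p^2 there (14 ≡ 2 mod 6).
Stepping 2 places around the cycle: E → D → C.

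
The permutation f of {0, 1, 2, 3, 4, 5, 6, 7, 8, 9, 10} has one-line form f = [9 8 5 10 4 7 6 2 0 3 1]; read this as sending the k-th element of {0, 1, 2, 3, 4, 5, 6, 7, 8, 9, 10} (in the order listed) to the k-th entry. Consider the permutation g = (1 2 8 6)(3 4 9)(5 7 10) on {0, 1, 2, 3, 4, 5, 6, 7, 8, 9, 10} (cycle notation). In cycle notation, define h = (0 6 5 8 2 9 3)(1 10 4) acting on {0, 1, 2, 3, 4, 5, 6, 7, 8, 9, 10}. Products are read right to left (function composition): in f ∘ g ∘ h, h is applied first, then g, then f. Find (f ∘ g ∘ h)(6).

2

(f ∘ g ∘ h)(6) = f(g(h(6))). h(6) = 5, then g(5) = 7, then f(7) = 2, so the result is 2.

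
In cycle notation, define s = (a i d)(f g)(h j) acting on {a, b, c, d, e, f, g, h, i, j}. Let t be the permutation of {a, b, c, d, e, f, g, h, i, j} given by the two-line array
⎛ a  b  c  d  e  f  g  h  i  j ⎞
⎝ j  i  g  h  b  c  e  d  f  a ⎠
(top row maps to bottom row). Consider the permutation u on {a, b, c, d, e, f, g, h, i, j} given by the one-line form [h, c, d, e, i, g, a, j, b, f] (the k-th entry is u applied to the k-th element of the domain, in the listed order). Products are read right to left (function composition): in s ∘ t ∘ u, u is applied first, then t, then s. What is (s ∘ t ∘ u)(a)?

(s ∘ t ∘ u)(a) = s(t(u(a))). u(a) = h, then t(h) = d, then s(d) = a, so the result is a.

a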